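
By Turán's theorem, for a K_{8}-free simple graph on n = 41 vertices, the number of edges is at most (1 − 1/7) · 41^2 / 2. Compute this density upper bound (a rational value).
Turán density bound = (6/7) · 41^2/2 = 5043/7 ≈ 720.4286

Turán's theorem: ex(n, K_{r+1}) is achieved by the complete r-partite Turán graph T(n, r) with parts as balanced as possible, and is at most (1 − 1/r) · n^2/2. For r = 7, n = 41: the density bound is (6/7) · 1681/2 = 5043/7 ≈ 720.4286. The integer-valued extremum is e(T(41, 7)) = 720, which is strictly less than the density bound 5043/7 since 7 ∤ 41 (the parts of T(41, 7) cannot all be equal).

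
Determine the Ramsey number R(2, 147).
R(2, 147) = 147

R(2, k) = k for all k ≥ 2: in a 2-colouring of K_k, either some edge is red (a red K_2) or all edges are blue (a blue K_k). And K_{146} coloured all-blue has no blue K_147, so R(2, 147) > 146. Hence R(2, 147) = 147.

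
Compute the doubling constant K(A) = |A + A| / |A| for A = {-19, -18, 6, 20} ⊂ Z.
K = |A + A| / |A| = 10/4 = 5/2

Enumerate A + A = {a + b : a, b ∈ A}. With |A| = 4, there are |A|^2 = 16 ordered sum pairs; collecting distinct values, A + A = {-38, -37, -36, -13, -12, 1, 2, 12, 26, 40}, so |A + A| = 10. Thus K = 10/4 = 5/2. For comparison, the minimum possible |A + A| over all 4-element sets is 2·4 − 1 = 7 (so min K = 7/4), attained only by arithmetic progressions.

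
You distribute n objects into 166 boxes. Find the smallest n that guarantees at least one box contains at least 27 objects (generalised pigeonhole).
n = (27 − 1)·166 + 1 = 4317

By the generalised pigeonhole principle, to guarantee some box contains ≥ r objects we need more than (r − 1) · k objects total. Threshold: n = (r − 1) · k + 1. With r = 27 and k = 166: n = 26 · 166 + 1 = 4316 + 1 = 4317. For n = 4316 = 26 · 166, we can put exactly 26 objects in every box, avoiding 27 in any single one — so 4317 is tight.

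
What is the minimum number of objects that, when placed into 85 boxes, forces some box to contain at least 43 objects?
n = (43 − 1)·85 + 1 = 3571

By the generalised pigeonhole principle, to guarantee some box contains ≥ r objects we need more than (r − 1) · k objects total. Threshold: n = (r − 1) · k + 1. With r = 43 and k = 85: n = 42 · 85 + 1 = 3570 + 1 = 3571. For n = 3570 = 42 · 85, we can put exactly 42 objects in every box, avoiding 43 in any single one — so 3571 is tight.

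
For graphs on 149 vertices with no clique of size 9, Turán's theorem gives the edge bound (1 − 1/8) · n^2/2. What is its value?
Turán density bound = (7/8) · 149^2/2 = 155407/16 ≈ 9712.9375

Turán's theorem: ex(n, K_{r+1}) is achieved by the complete r-partite Turán graph T(n, r) with parts as balanced as possible, and is at most (1 − 1/r) · n^2/2. For r = 8, n = 149: the density bound is (7/8) · 22201/2 = 155407/16 ≈ 9712.9375. The integer-valued extremum is e(T(149, 8)) = 9712, which is strictly less than the density bound 155407/16 since 8 ∤ 149 (the parts of T(149, 8) cannot all be equal).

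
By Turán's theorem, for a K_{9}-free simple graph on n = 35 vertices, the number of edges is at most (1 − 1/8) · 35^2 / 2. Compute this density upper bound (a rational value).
Turán density bound = (7/8) · 35^2/2 = 8575/16 ≈ 535.9375

Turán's theorem: ex(n, K_{r+1}) is achieved by the complete r-partite Turán graph T(n, r) with parts as balanced as possible, and is at most (1 − 1/r) · n^2/2. For r = 8, n = 35: the density bound is (7/8) · 1225/2 = 8575/16 ≈ 535.9375. The integer-valued extremum is e(T(35, 8)) = 535, which is strictly less than the density bound 8575/16 since 8 ∤ 35 (the parts of T(35, 8) cannot all be equal).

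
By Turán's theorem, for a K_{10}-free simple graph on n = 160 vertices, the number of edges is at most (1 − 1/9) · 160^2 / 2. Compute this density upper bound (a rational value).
Turán density bound = (8/9) · 160^2/2 = 102400/9 ≈ 11377.7778

Turán's theorem: ex(n, K_{r+1}) is achieved by the complete r-partite Turán graph T(n, r) with parts as balanced as possible, and is at most (1 − 1/r) · n^2/2. For r = 9, n = 160: the density bound is (8/9) · 25600/2 = 102400/9 ≈ 11377.7778. The integer-valued extremum is e(T(160, 9)) = 11377, which is strictly less than the density bound 102400/9 since 9 ∤ 160 (the parts of T(160, 9) cannot all be equal).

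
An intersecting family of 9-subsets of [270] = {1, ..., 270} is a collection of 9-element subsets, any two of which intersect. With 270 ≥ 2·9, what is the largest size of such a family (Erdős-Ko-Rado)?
max |F| = C(269, 8) = 612161890010407

The Erdős-Ko-Rado theorem states: for n ≥ 2k, an intersecting family of k-subsets of an n-element set has size at most C(n − 1, k − 1), with equality for 'star' families {A ⊆ [n] : |A| = k, i ∈ A} (fix an element i). For n = 270, k = 9: C(269, 8) = 612161890010407.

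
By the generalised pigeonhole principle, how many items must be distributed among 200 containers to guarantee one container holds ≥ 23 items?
n = (23 − 1)·200 + 1 = 4401

By the generalised pigeonhole principle, to guarantee some box contains ≥ r objects we need more than (r − 1) · k objects total. Threshold: n = (r − 1) · k + 1. With r = 23 and k = 200: n = 22 · 200 + 1 = 4400 + 1 = 4401. For n = 4400 = 22 · 200, we can put exactly 22 objects in every box, avoiding 23 in any single one — so 4401 is tight.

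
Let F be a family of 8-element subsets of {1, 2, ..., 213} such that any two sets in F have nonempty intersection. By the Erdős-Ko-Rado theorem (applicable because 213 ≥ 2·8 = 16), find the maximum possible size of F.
max |F| = C(212, 7) = 3455049401232

Erdős-Ko-Rado (1961): when n ≥ 2k, max |F| = C(n−1, k−1). The bound is attained by the star {A : i ∈ A} for any fixed i ∈ [n]. Here C(213−1, 8−1) = C(212, 7) = 3455049401232.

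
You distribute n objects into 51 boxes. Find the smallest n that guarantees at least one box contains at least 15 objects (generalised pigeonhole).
n = (15 − 1)·51 + 1 = 715

By the generalised pigeonhole principle, to guarantee some box contains ≥ r objects we need more than (r − 1) · k objects total. Threshold: n = (r − 1) · k + 1. With r = 15 and k = 51: n = 14 · 51 + 1 = 714 + 1 = 715. For n = 714 = 14 · 51, we can put exactly 14 objects in every box, avoiding 15 in any single one — so 715 is tight.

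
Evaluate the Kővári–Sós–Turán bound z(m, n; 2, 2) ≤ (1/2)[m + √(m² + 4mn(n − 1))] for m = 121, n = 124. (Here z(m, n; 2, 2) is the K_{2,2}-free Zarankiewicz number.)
z(121, 124; 2, 2) ≤ (1/2)[121 + √(121² + 4·121·124·123)] = (1/2)[121 + √7396609] = 1420.3354

Kővári–Sós–Turán: let r_1, ..., r_121 be the row sums and z = Σ r_i the total number of 1s. Each pair of columns can share at most one row with both entries 1 (else a 2×2 all-ones block appears), so Σ_i C(r_i, 2) ≤ C(124, 2) = 7626. By convexity Σ_i C(r_i, 2) ≥ 121·C(z/121, 2) = z(z − 121)/(2·121), giving z² − 121z − 121·124·123 ≤ 0 and hence z ≤ (1/2)[121 + √(14641 + 4·1845492)] = (1/2)[121 + √7396609] ≈ (1/2)(121 + 2719.6708) = 1420.3354.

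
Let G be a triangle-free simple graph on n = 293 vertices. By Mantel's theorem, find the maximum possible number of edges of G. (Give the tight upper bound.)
ex(293, K_3) = ⌊293^2/4⌋ = 21462

Mantel (1907): a triangle-free graph on n vertices has at most ⌊n^2/4⌋ edges, with equality for the complete bipartite graph K_{⌊n/2⌋, ⌈n/2⌉}. For n = 293: ⌊293^2/4⌋ = ⌊85849/4⌋ = 21462. The extremal graph is K_{146, 147}, which has 146·147 = 21462 edges.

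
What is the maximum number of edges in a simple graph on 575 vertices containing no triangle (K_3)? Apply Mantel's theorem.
ex(575, K_3) = ⌊575^2/4⌋ = 82656

Mantel (1907): a triangle-free graph on n vertices has at most ⌊n^2/4⌋ edges, with equality for the complete bipartite graph K_{⌊n/2⌋, ⌈n/2⌉}. For n = 575: ⌊575^2/4⌋ = ⌊330625/4⌋ = 82656. The extremal graph is K_{287, 288}, which has 287·288 = 82656 edges.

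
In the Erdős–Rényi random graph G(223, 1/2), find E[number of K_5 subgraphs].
E[# K_5] = C(223, 5) · (1/2)^C(5, 2) = 4392741639 / 2^10 ≈ 4289786.756836

For each 5-subset S of vertices (there are C(223, 5) = 4392741639 such S), let X_S = 1 if S induces a K_5 (all C(5, 2) = 10 edges present). Then P(X_S = 1) = (1/2)^10 = 1/1024. By linearity of expectation, E[# K_5] = C(223, 5) · (1/2)^10 = 4392741639 / 1024 ≈ 4289786.756836.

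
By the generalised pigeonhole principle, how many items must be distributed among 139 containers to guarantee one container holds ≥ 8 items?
n = (8 − 1)·139 + 1 = 974

By the generalised pigeonhole principle, to guarantee some box contains ≥ r objects we need more than (r − 1) · k objects total. Threshold: n = (r − 1) · k + 1. With r = 8 and k = 139: n = 7 · 139 + 1 = 973 + 1 = 974. For n = 973 = 7 · 139, we can put exactly 7 objects in every box, avoiding 8 in any single one — so 974 is tight.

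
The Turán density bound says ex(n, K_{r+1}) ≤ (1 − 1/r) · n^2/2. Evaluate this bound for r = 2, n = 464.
Turán density bound = (1/2) · 464^2/2 = 53824

Turán's theorem: ex(n, K_{r+1}) is achieved by the complete r-partite Turán graph T(n, r) with parts as balanced as possible, and is at most (1 − 1/r) · n^2/2. For r = 2, n = 464: the density bound is (1/2) · 215296/2 = 53824. Since 2 ∣ 464, the Turán graph T(464, 2) has parts of equal size 232, and its edge count e(T(464, 2)) = 53824 attains the density bound exactly.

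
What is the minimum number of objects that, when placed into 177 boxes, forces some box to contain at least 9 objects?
n = (9 − 1)·177 + 1 = 1417

By the generalised pigeonhole principle, to guarantee some box contains ≥ r objects we need more than (r − 1) · k objects total. Threshold: n = (r − 1) · k + 1. With r = 9 and k = 177: n = 8 · 177 + 1 = 1416 + 1 = 1417. For n = 1416 = 8 · 177, we can put exactly 8 objects in every box, avoiding 9 in any single one — so 1417 is tight.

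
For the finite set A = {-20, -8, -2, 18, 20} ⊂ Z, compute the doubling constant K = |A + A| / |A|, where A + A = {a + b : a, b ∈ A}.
K = |A + A| / |A| = 15/5 = 3

Enumerate A + A = {a + b : a, b ∈ A}. With |A| = 5, there are |A|^2 = 25 ordered sum pairs; collecting distinct values, A + A = {-40, -28, -22, -16, -10, -4, -2, 0, 10, 12, 16, 18, 36, 38, 40}, so |A + A| = 15. Thus K = 15/5 = 3. For comparison, the minimum possible |A + A| over all 5-element sets is 2·5 − 1 = 9 (so min K = 9/5), attained only by arithmetic progressions.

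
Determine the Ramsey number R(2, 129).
R(2, 129) = 129

R(2, k) = k for all k ≥ 2: in a 2-colouring of K_k, either some edge is red (a red K_2) or all edges are blue (a blue K_k). And K_{128} coloured all-blue has no blue K_129, so R(2, 129) > 128. Hence R(2, 129) = 129.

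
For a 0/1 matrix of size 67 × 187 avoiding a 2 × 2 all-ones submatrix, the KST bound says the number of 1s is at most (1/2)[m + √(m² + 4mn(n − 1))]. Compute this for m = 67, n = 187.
z(67, 187; 2, 2) ≤ (1/2)[67 + √(67² + 4·67·187·186)] = (1/2)[67 + √9326065] = 1560.4303

Kővári–Sós–Turán: let r_1, ..., r_67 be the row sums and z = Σ r_i the total number of 1s. Each pair of columns can share at most one row with both entries 1 (else a 2×2 all-ones block appears), so Σ_i C(r_i, 2) ≤ C(187, 2) = 17391. By convexity Σ_i C(r_i, 2) ≥ 67·C(z/67, 2) = z(z − 67)/(2·67), giving z² − 67z − 67·187·186 ≤ 0 and hence z ≤ (1/2)[67 + √(4489 + 4·2330394)] = (1/2)[67 + √9326065] ≈ (1/2)(67 + 3053.8607) = 1560.4303.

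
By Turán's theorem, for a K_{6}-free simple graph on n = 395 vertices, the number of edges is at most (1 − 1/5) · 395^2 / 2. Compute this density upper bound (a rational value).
Turán density bound = (4/5) · 395^2/2 = 62410

Turán's theorem: ex(n, K_{r+1}) is achieved by the complete r-partite Turán graph T(n, r) with parts as balanced as possible, and is at most (1 − 1/r) · n^2/2. For r = 5, n = 395: the density bound is (4/5) · 156025/2 = 62410. Since 5 ∣ 395, the Turán graph T(395, 5) has parts of equal size 79, and its edge count e(T(395, 5)) = 62410 attains the density bound exactly.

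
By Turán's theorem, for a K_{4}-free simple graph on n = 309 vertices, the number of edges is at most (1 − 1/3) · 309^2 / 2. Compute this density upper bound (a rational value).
Turán density bound = (2/3) · 309^2/2 = 31827

Turán's theorem: ex(n, K_{r+1}) is achieved by the complete r-partite Turán graph T(n, r) with parts as balanced as possible, and is at most (1 − 1/r) · n^2/2. For r = 3, n = 309: the density bound is (2/3) · 95481/2 = 31827. Since 3 ∣ 309, the Turán graph T(309, 3) has parts of equal size 103, and its edge count e(T(309, 3)) = 31827 attains the density bound exactly.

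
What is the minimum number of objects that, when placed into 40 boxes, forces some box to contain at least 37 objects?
n = (37 − 1)·40 + 1 = 1441

By the generalised pigeonhole principle, to guarantee some box contains ≥ r objects we need more than (r − 1) · k objects total. Threshold: n = (r − 1) · k + 1. With r = 37 and k = 40: n = 36 · 40 + 1 = 1440 + 1 = 1441. For n = 1440 = 36 · 40, we can put exactly 36 objects in every box, avoiding 37 in any single one — so 1441 is tight.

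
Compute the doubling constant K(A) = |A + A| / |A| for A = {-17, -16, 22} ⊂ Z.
K = |A + A| / |A| = 6/3 = 2

Enumerate A + A = {a + b : a, b ∈ A}. With |A| = 3, there are |A|^2 = 9 ordered sum pairs; collecting distinct values, A + A = {-34, -33, -32, 5, 6, 44}, so |A + A| = 6. Thus K = 6/3 = 2. For comparison, the minimum possible |A + A| over all 3-element sets is 2·3 − 1 = 5 (so min K = 5/3), attained only by arithmetic progressions.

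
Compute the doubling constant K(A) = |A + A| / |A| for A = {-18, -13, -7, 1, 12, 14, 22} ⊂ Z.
K = |A + A| / |A| = 26/7

Enumerate A + A = {a + b : a, b ∈ A}. With |A| = 7, there are |A|^2 = 49 ordered sum pairs; collecting distinct values, A + A = {-36, -31, -26, -25, -20, -17, -14, -12, -6, -4, -1, 1, 2, 4, 5, 7, 9, 13, 15, 23, 24, 26, 28, 34, 36, 44}, so |A + A| = 26. Thus K = 26/7. For comparison, the minimum possible |A + A| over all 7-element sets is 2·7 − 1 = 13 (so min K = 13/7), attained only by arithmetic progressions.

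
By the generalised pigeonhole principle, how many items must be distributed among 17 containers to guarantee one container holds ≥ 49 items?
n = (49 − 1)·17 + 1 = 817

By the generalised pigeonhole principle, to guarantee some box contains ≥ r objects we need more than (r − 1) · k objects total. Threshold: n = (r − 1) · k + 1. With r = 49 and k = 17: n = 48 · 17 + 1 = 816 + 1 = 817. For n = 816 = 48 · 17, we can put exactly 48 objects in every box, avoiding 49 in any single one — so 817 is tight.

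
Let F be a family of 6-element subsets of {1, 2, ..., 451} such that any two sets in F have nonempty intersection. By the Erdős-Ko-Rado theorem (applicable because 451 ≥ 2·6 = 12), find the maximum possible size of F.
max |F| = C(450, 5) = 150382743840

The Erdős-Ko-Rado theorem states: for n ≥ 2k, an intersecting family of k-subsets of an n-element set has size at most C(n − 1, k − 1), with equality for 'star' families {A ⊆ [n] : |A| = k, i ∈ A} (fix an element i). For n = 451, k = 6: C(450, 5) = 150382743840.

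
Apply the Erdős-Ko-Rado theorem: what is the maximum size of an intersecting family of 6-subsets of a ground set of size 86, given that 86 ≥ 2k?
max |F| = C(85, 5) = 32801517

The Erdős-Ko-Rado theorem states: for n ≥ 2k, an intersecting family of k-subsets of an n-element set has size at most C(n − 1, k − 1), with equality for 'star' families {A ⊆ [n] : |A| = k, i ∈ A} (fix an element i). For n = 86, k = 6: C(85, 5) = 32801517.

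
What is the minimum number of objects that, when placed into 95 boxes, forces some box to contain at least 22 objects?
n = (22 − 1)·95 + 1 = 1996

By the generalised pigeonhole principle, to guarantee some box contains ≥ r objects we need more than (r − 1) · k objects total. Threshold: n = (r − 1) · k + 1. With r = 22 and k = 95: n = 21 · 95 + 1 = 1995 + 1 = 1996. For n = 1995 = 21 · 95, we can put exactly 21 objects in every box, avoiding 22 in any single one — so 1996 is tight.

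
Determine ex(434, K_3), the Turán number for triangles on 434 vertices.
ex(434, K_3) = ⌊434^2/4⌋ = 47089

Mantel (1907): a triangle-free graph on n vertices has at most ⌊n^2/4⌋ edges, with equality for the complete bipartite graph K_{⌊n/2⌋, ⌈n/2⌉}. For n = 434: ⌊434^2/4⌋ = ⌊188356/4⌋ = 47089. The extremal graph is K_{217, 217}, which has 217·217 = 47089 edges.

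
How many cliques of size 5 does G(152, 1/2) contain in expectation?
E[# K_5] = C(152, 5) · (1/2)^C(5, 2) = 632671880 / 2^10 = 79083985/128 = 617843.6328125

For each 5-subset S of vertices (there are C(152, 5) = 632671880 such S), let X_S = 1 if S induces a K_5 (all C(5, 2) = 10 edges present). Then P(X_S = 1) = (1/2)^10 = 1/1024. By linearity of expectation, E[# K_5] = C(152, 5) · (1/2)^10 = 632671880 / 1024 = 79083985/128 = 617843.6328125.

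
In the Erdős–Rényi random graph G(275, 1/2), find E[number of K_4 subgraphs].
E[# K_4] = C(275, 4) · (1/2)^C(4, 2) = 233132900 / 2^6 = 58283225/16 = 3642701.5625

For each 4-subset S of vertices (there are C(275, 4) = 233132900 such S), let X_S = 1 if S induces a K_4 (all C(4, 2) = 6 edges present). Then P(X_S = 1) = (1/2)^6 = 1/64. By linearity of expectation, E[# K_4] = C(275, 4) · (1/2)^6 = 233132900 / 64 = 58283225/16 = 3642701.5625.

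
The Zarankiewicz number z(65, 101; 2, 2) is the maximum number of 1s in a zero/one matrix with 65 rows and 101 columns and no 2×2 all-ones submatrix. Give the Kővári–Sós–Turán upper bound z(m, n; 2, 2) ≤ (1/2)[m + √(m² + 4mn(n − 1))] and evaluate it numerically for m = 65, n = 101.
z(65, 101; 2, 2) ≤ (1/2)[65 + √(65² + 4·65·101·100)] = (1/2)[65 + √2630225] = 843.3984

Kővári–Sós–Turán: let r_1, ..., r_65 be the row sums and z = Σ r_i the total number of 1s. Each pair of columns can share at most one row with both entries 1 (else a 2×2 all-ones block appears), so Σ_i C(r_i, 2) ≤ C(101, 2) = 5050. By convexity Σ_i C(r_i, 2) ≥ 65·C(z/65, 2) = z(z − 65)/(2·65), giving z² − 65z − 65·101·100 ≤ 0 and hence z ≤ (1/2)[65 + √(4225 + 4·656500)] = (1/2)[65 + √2630225] ≈ (1/2)(65 + 1621.7968) = 843.3984.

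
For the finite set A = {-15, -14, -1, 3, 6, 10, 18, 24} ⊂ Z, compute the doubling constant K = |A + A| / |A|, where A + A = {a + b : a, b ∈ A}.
K = |A + A| / |A| = 34/8 = 17/4

Enumerate A + A = {a + b : a, b ∈ A}. With |A| = 8, there are |A|^2 = 64 ordered sum pairs; collecting distinct values, A + A = {-30, -29, -28, -16, -15, -12, -11, -9, -8, -5, -4, -2, 2, 3, 4, 5, 6, 9, 10, 12, 13, 16, 17, 20, 21, 23, 24, 27, 28, 30, 34, 36, 42, 48}, so |A + A| = 34. Thus K = 34/8 = 17/4. For comparison, the minimum possible |A + A| over all 8-element sets is 2·8 − 1 = 15 (so min K = 15/8), attained only by arithmetic progressions.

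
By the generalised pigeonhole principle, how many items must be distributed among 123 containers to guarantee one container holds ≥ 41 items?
n = (41 − 1)·123 + 1 = 4921

By the generalised pigeonhole principle, to guarantee some box contains ≥ r objects we need more than (r − 1) · k objects total. Threshold: n = (r − 1) · k + 1. With r = 41 and k = 123: n = 40 · 123 + 1 = 4920 + 1 = 4921. For n = 4920 = 40 · 123, we can put exactly 40 objects in every box, avoiding 41 in any single one — so 4921 is tight.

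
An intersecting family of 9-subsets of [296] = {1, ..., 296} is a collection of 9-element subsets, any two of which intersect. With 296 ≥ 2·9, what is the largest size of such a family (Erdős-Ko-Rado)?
max |F| = C(295, 8) = 1292648992874820

Erdős-Ko-Rado (1961): when n ≥ 2k, max |F| = C(n−1, k−1). The bound is attained by the star {A : i ∈ A} for any fixed i ∈ [n]. Here C(296−1, 9−1) = C(295, 8) = 1292648992874820.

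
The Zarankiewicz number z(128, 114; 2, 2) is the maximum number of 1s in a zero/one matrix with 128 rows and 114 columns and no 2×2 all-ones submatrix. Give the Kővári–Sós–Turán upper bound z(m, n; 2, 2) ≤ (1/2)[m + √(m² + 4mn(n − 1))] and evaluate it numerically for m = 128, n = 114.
z(128, 114; 2, 2) ≤ (1/2)[128 + √(128² + 4·128·114·113)] = (1/2)[128 + √6611968] = 1349.6874

Kővári–Sós–Turán: let r_1, ..., r_128 be the row sums and z = Σ r_i the total number of 1s. Each pair of columns can share at most one row with both entries 1 (else a 2×2 all-ones block appears), so Σ_i C(r_i, 2) ≤ C(114, 2) = 6441. By convexity Σ_i C(r_i, 2) ≥ 128·C(z/128, 2) = z(z − 128)/(2·128), giving z² − 128z − 128·114·113 ≤ 0 and hence z ≤ (1/2)[128 + √(16384 + 4·1648896)] = (1/2)[128 + √6611968] ≈ (1/2)(128 + 2571.3747) = 1349.6874.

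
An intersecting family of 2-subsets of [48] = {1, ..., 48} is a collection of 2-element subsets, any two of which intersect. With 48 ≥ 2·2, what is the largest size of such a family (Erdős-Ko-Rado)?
max |F| = C(47, 1) = 47

Erdős-Ko-Rado (1961): when n ≥ 2k, max |F| = C(n−1, k−1). The bound is attained by the star {A : i ∈ A} for any fixed i ∈ [n]. Here C(48−1, 2−1) = C(47, 1) = 47.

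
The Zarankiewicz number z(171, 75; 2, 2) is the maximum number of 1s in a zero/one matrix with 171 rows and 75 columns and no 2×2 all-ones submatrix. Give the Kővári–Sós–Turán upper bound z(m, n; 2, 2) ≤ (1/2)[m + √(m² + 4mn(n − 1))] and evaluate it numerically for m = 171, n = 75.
z(171, 75; 2, 2) ≤ (1/2)[171 + √(171² + 4·171·75·74)] = (1/2)[171 + √3825441] = 1063.4367

Kővári–Sós–Turán: let r_1, ..., r_171 be the row sums and z = Σ r_i the total number of 1s. Each pair of columns can share at most one row with both entries 1 (else a 2×2 all-ones block appears), so Σ_i C(r_i, 2) ≤ C(75, 2) = 2775. By convexity Σ_i C(r_i, 2) ≥ 171·C(z/171, 2) = z(z − 171)/(2·171), giving z² − 171z − 171·75·74 ≤ 0 and hence z ≤ (1/2)[171 + √(29241 + 4·949050)] = (1/2)[171 + √3825441] ≈ (1/2)(171 + 1955.8735) = 1063.4367.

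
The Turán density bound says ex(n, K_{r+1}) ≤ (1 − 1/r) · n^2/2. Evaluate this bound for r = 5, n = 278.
Turán density bound = (4/5) · 278^2/2 = 154568/5 ≈ 30913.6

Turán's theorem: ex(n, K_{r+1}) is achieved by the complete r-partite Turán graph T(n, r) with parts as balanced as possible, and is at most (1 − 1/r) · n^2/2. For r = 5, n = 278: the density bound is (4/5) · 77284/2 = 154568/5 ≈ 30913.6. The integer-valued extremum is e(T(278, 5)) = 30913, which is strictly less than the density bound 154568/5 since 5 ∤ 278 (the parts of T(278, 5) cannot all be equal).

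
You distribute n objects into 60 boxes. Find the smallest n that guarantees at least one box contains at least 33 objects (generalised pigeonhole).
n = (33 − 1)·60 + 1 = 1921

By the generalised pigeonhole principle, to guarantee some box contains ≥ r objects we need more than (r − 1) · k objects total. Threshold: n = (r − 1) · k + 1. With r = 33 and k = 60: n = 32 · 60 + 1 = 1920 + 1 = 1921. For n = 1920 = 32 · 60, we can put exactly 32 objects in every box, avoiding 33 in any single one — so 1921 is tight.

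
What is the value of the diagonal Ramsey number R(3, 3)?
R(3, 3) = 6

Lower bound: the 5-cycle C_5 (with the remaining edges as the complement) gives a 2-colouring of K_5 with no monochromatic triangle, so R(3, 3) > 5.
Upper bound: in K_6, any vertex has 5 incident edges, so by pigeonhole ≥3 are the same colour (say red). If any pair of those red neighbours has a red edge between them, we get a red triangle; otherwise the three neighbours span a blue triangle. So every 2-colouring of K_6 has a monochromatic triangle.
Hence R(3, 3) = 6.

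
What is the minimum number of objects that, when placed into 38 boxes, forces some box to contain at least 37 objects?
n = (37 − 1)·38 + 1 = 1369

By the generalised pigeonhole principle, to guarantee some box contains ≥ r objects we need more than (r − 1) · k objects total. Threshold: n = (r − 1) · k + 1. With r = 37 and k = 38: n = 36 · 38 + 1 = 1368 + 1 = 1369. For n = 1368 = 36 · 38, we can put exactly 36 objects in every box, avoiding 37 in any single one — so 1369 is tight.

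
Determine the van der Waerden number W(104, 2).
W(104, 2) = 104 + 1 = 105

A 2-term AP is any pair of integers, so a monochromatic 2-AP exists iff some colour is used at least twice. With 104 colours, the colouring i ↦ i on {1, ..., 104} uses each colour once, avoiding any monochromatic pair, so W(104, 2) > 104. For {1, ..., 105}, pigeonhole forces two integers of the same colour, which form a monochromatic 2-AP. Hence W(104, 2) = 105.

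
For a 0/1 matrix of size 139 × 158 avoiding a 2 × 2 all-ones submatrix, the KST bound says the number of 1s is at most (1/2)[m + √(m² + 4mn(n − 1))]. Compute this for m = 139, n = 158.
z(139, 158; 2, 2) ≤ (1/2)[139 + √(139² + 4·139·158·157)] = (1/2)[139 + √13811457] = 1927.6884

Kővári–Sós–Turán: let r_1, ..., r_139 be the row sums and z = Σ r_i the total number of 1s. Each pair of columns can share at most one row with both entries 1 (else a 2×2 all-ones block appears), so Σ_i C(r_i, 2) ≤ C(158, 2) = 12403. By convexity Σ_i C(r_i, 2) ≥ 139·C(z/139, 2) = z(z − 139)/(2·139), giving z² − 139z − 139·158·157 ≤ 0 and hence z ≤ (1/2)[139 + √(19321 + 4·3448034)] = (1/2)[139 + √13811457] ≈ (1/2)(139 + 3716.3769) = 1927.6884.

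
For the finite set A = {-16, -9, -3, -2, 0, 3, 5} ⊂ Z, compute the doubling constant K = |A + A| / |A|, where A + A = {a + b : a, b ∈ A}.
K = |A + A| / |A| = 22/7

Enumerate A + A = {a + b : a, b ∈ A}. With |A| = 7, there are |A|^2 = 49 ordered sum pairs; collecting distinct values, A + A = {-32, -25, -19, -18, -16, -13, -12, -11, -9, -6, -5, -4, -3, -2, 0, 1, 2, 3, 5, 6, 8, 10}, so |A + A| = 22. Thus K = 22/7. For comparison, the minimum possible |A + A| over all 7-element sets is 2·7 − 1 = 13 (so min K = 13/7), attained only by arithmetic progressions.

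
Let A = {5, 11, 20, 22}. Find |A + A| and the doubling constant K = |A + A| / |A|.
K = |A + A| / |A| = 10/4 = 5/2

Enumerate A + A = {a + b : a, b ∈ A}. With |A| = 4, there are |A|^2 = 16 ordered sum pairs; collecting distinct values, A + A = {10, 16, 22, 25, 27, 31, 33, 40, 42, 44}, so |A + A| = 10. Thus K = 10/4 = 5/2. For comparison, the minimum possible |A + A| over all 4-element sets is 2·4 − 1 = 7 (so min K = 7/4), attained only by arithmetic progressions.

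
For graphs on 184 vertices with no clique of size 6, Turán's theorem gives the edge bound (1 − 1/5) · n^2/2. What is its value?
Turán density bound = (4/5) · 184^2/2 = 67712/5 ≈ 13542.4

Turán's theorem: ex(n, K_{r+1}) is achieved by the complete r-partite Turán graph T(n, r) with parts as balanced as possible, and is at most (1 − 1/r) · n^2/2. For r = 5, n = 184: the density bound is (4/5) · 33856/2 = 67712/5 ≈ 13542.4. The integer-valued extremum is e(T(184, 5)) = 13542, which is strictly less than the density bound 67712/5 since 5 ∤ 184 (the parts of T(184, 5) cannot all be equal).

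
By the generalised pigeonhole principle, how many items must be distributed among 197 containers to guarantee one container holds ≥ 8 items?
n = (8 − 1)·197 + 1 = 1380

By the generalised pigeonhole principle, to guarantee some box contains ≥ r objects we need more than (r − 1) · k objects total. Threshold: n = (r − 1) · k + 1. With r = 8 and k = 197: n = 7 · 197 + 1 = 1379 + 1 = 1380. For n = 1379 = 7 · 197, we can put exactly 7 objects in every box, avoiding 8 in any single one — so 1380 is tight.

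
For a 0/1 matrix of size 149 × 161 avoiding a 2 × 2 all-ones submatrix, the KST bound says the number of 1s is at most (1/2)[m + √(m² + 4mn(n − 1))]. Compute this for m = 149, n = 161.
z(149, 161; 2, 2) ≤ (1/2)[149 + √(149² + 4·149·161·160)] = (1/2)[149 + √15375161] = 2035.0587

Kővári–Sós–Turán: let r_1, ..., r_149 be the row sums and z = Σ r_i the total number of 1s. Each pair of columns can share at most one row with both entries 1 (else a 2×2 all-ones block appears), so Σ_i C(r_i, 2) ≤ C(161, 2) = 12880. By convexity Σ_i C(r_i, 2) ≥ 149·C(z/149, 2) = z(z − 149)/(2·149), giving z² − 149z − 149·161·160 ≤ 0 and hence z ≤ (1/2)[149 + √(22201 + 4·3838240)] = (1/2)[149 + √15375161] ≈ (1/2)(149 + 3921.1173) = 2035.0587.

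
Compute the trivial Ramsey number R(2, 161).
R(2, 161) = 161

R(2, k) = k for all k ≥ 2: in a 2-colouring of K_k, either some edge is red (a red K_2) or all edges are blue (a blue K_k). And K_{160} coloured all-blue has no blue K_161, so R(2, 161) > 160. Hence R(2, 161) = 161.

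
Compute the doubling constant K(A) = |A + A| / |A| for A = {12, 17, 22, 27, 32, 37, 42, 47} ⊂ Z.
K = |A + A| / |A| = 15/8

Enumerate A + A = {a + b : a, b ∈ A}. With |A| = 8, there are |A|^2 = 64 ordered sum pairs; collecting distinct values, A + A = {24, 29, 34, 39, 44, 49, 54, 59, 64, 69, 74, 79, 84, 89, 94}, so |A + A| = 15. Thus K = 15/8. Here |A + A| = 2|A| − 1 = 15, the minimum possible — so K = 15/8 is minimal, which holds iff A is an arithmetic progression.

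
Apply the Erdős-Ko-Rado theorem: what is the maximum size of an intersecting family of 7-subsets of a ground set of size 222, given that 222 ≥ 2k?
max |F| = C(221, 6) = 151111164204

Erdős-Ko-Rado (1961): when n ≥ 2k, max |F| = C(n−1, k−1). The bound is attained by the star {A : i ∈ A} for any fixed i ∈ [n]. Here C(222−1, 7−1) = C(221, 6) = 151111164204.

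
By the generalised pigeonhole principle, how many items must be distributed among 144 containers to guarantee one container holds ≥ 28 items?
n = (28 − 1)·144 + 1 = 3889

By the generalised pigeonhole principle, to guarantee some box contains ≥ r objects we need more than (r − 1) · k objects total. Threshold: n = (r − 1) · k + 1. With r = 28 and k = 144: n = 27 · 144 + 1 = 3888 + 1 = 3889. For n = 3888 = 27 · 144, we can put exactly 27 objects in every box, avoiding 28 in any single one — so 3889 is tight.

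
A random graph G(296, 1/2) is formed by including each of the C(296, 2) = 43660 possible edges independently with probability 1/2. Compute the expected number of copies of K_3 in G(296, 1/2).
E[# K_3] = C(296, 3) · (1/2)^C(3, 2) = 4278680 / 2^3 = 534835

For each 3-subset S of vertices (there are C(296, 3) = 4278680 such S), let X_S = 1 if S induces a K_3 (all C(3, 2) = 3 edges present). Then P(X_S = 1) = (1/2)^3 = 1/8. By linearity of expectation, E[# K_3] = C(296, 3) · (1/2)^3 = 4278680 / 8 = 534835.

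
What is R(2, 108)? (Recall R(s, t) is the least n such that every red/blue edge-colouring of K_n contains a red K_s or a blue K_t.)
R(2, 108) = 108

R(2, k) = k for all k ≥ 2: in a 2-colouring of K_k, either some edge is red (a red K_2) or all edges are blue (a blue K_k). And K_{107} coloured all-blue has no blue K_108, so R(2, 108) > 107. Hence R(2, 108) = 108.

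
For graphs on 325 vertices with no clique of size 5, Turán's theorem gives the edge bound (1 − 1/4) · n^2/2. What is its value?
Turán density bound = (3/4) · 325^2/2 = 316875/8 ≈ 39609.375

Turán's theorem: ex(n, K_{r+1}) is achieved by the complete r-partite Turán graph T(n, r) with parts as balanced as possible, and is at most (1 − 1/r) · n^2/2. For r = 4, n = 325: the density bound is (3/4) · 105625/2 = 316875/8 ≈ 39609.375. The integer-valued extremum is e(T(325, 4)) = 39609, which is strictly less than the density bound 316875/8 since 4 ∤ 325 (the parts of T(325, 4) cannot all be equal).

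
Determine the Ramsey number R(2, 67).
R(2, 67) = 67

R(2, k) = k for all k ≥ 2: in a 2-colouring of K_k, either some edge is red (a red K_2) or all edges are blue (a blue K_k). And K_{66} coloured all-blue has no blue K_67, so R(2, 67) > 66. Hence R(2, 67) = 67.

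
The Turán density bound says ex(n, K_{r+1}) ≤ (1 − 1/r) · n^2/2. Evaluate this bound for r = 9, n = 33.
Turán density bound = (8/9) · 33^2/2 = 484

Turán's theorem: ex(n, K_{r+1}) is achieved by the complete r-partite Turán graph T(n, r) with parts as balanced as possible, and is at most (1 − 1/r) · n^2/2. For r = 9, n = 33: the density bound is (8/9) · 1089/2 = 484. The integer-valued extremum is e(T(33, 9)) = 483, which is strictly less than the density bound 484 since 9 ∤ 33 (the parts of T(33, 9) cannot all be equal).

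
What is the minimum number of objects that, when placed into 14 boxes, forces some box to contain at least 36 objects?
n = (36 − 1)·14 + 1 = 491

By the generalised pigeonhole principle, to guarantee some box contains ≥ r objects we need more than (r − 1) · k objects total. Threshold: n = (r − 1) · k + 1. With r = 36 and k = 14: n = 35 · 14 + 1 = 490 + 1 = 491. For n = 490 = 35 · 14, we can put exactly 35 objects in every box, avoiding 36 in any single one — so 491 is tight.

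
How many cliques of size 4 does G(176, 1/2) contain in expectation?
E[# K_4] = C(176, 4) · (1/2)^C(4, 2) = 38630900 / 2^6 = 9657725/16 = 603607.8125

For each 4-subset S of vertices (there are C(176, 4) = 38630900 such S), let X_S = 1 if S induces a K_4 (all C(4, 2) = 6 edges present). Then P(X_S = 1) = (1/2)^6 = 1/64. By linearity of expectation, E[# K_4] = C(176, 4) · (1/2)^6 = 38630900 / 64 = 9657725/16 = 603607.8125.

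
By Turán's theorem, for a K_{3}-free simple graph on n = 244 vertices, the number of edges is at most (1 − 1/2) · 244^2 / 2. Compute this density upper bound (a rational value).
Turán density bound = (1/2) · 244^2/2 = 14884

Turán's theorem: ex(n, K_{r+1}) is achieved by the complete r-partite Turán graph T(n, r) with parts as balanced as possible, and is at most (1 − 1/r) · n^2/2. For r = 2, n = 244: the density bound is (1/2) · 59536/2 = 14884. Since 2 ∣ 244, the Turán graph T(244, 2) has parts of equal size 122, and its edge count e(T(244, 2)) = 14884 attains the density bound exactly.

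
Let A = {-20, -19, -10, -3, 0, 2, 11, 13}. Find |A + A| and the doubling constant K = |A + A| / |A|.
K = |A + A| / |A| = 32/8 = 4

Enumerate A + A = {a + b : a, b ∈ A}. With |A| = 8, there are |A|^2 = 64 ordered sum pairs; collecting distinct values, A + A = {-40, -39, -38, -30, -29, -23, -22, -20, -19, -18, -17, -13, -10, -9, -8, -7, -6, -3, -1, 0, 1, 2, 3, 4, 8, 10, 11, 13, 15, 22, 24, 26}, so |A + A| = 32. Thus K = 32/8 = 4. For comparison, the minimum possible |A + A| over all 8-element sets is 2·8 − 1 = 15 (so min K = 15/8), attained only by arithmetic progressions.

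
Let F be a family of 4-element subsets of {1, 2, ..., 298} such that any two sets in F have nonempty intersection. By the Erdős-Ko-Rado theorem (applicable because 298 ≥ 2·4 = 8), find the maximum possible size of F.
max |F| = C(297, 3) = 4322340

Erdős-Ko-Rado (1961): when n ≥ 2k, max |F| = C(n−1, k−1). The bound is attained by the star {A : i ∈ A} for any fixed i ∈ [n]. Here C(298−1, 4−1) = C(297, 3) = 4322340.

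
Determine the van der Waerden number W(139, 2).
W(139, 2) = 139 + 1 = 140

A 2-term AP is any pair of integers, so a monochromatic 2-AP exists iff some colour is used at least twice. With 139 colours, the colouring i ↦ i on {1, ..., 139} uses each colour once, avoiding any monochromatic pair, so W(139, 2) > 139. For {1, ..., 140}, pigeonhole forces two integers of the same colour, which form a monochromatic 2-AP. Hence W(139, 2) = 140.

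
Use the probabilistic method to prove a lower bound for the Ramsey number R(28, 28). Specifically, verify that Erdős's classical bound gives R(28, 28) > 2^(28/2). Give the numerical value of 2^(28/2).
2^(28/2) = 16384; so R(28, 28) > 16384

Colour each edge of K_n uniformly at random with red/blue. The expected number of monochromatic K_28 is C(n, 28) · 2 · 2^(−C(28,2)). If C(n, 28) · 2^(1 − C(28,2)) < 1, then with positive probability no monochromatic K_28 exists, so R(28, 28) > n. The standard estimate C(n, 28) ≤ n^28/28! shows this inequality holds whenever n ≤ 2^(28/2) (since 28! · 2^(C(28,2) − 1) > 2^(28^2/2) ≥ n^28). Hence R(28, 28) > 2^(28/2) = 16384.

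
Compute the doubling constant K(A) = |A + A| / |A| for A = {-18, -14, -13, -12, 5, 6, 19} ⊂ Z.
K = |A + A| / |A| = 25/7

Enumerate A + A = {a + b : a, b ∈ A}. With |A| = 7, there are |A|^2 = 49 ordered sum pairs; collecting distinct values, A + A = {-36, -32, -31, -30, -28, -27, -26, -25, -24, -13, -12, -9, -8, -7, -6, 1, 5, 6, 7, 10, 11, 12, 24, 25, 38}, so |A + A| = 25. Thus K = 25/7. For comparison, the minimum possible |A + A| over all 7-element sets is 2·7 − 1 = 13 (so min K = 13/7), attained only by arithmetic progressions.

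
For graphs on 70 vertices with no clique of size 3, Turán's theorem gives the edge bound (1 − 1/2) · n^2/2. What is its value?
Turán density bound = (1/2) · 70^2/2 = 1225

Turán's theorem: ex(n, K_{r+1}) is achieved by the complete r-partite Turán graph T(n, r) with parts as balanced as possible, and is at most (1 − 1/r) · n^2/2. For r = 2, n = 70: the density bound is (1/2) · 4900/2 = 1225. Since 2 ∣ 70, the Turán graph T(70, 2) has parts of equal size 35, and its edge count e(T(70, 2)) = 1225 attains the density bound exactly.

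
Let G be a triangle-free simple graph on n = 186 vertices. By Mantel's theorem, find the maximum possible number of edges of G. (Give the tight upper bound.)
ex(186, K_3) = ⌊186^2/4⌋ = 8649

Mantel (1907): a triangle-free graph on n vertices has at most ⌊n^2/4⌋ edges, with equality for the complete bipartite graph K_{⌊n/2⌋, ⌈n/2⌉}. For n = 186: ⌊186^2/4⌋ = ⌊34596/4⌋ = 8649. The extremal graph is K_{93, 93}, which has 93·93 = 8649 edges.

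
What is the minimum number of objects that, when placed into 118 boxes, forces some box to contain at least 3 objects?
n = (3 − 1)·118 + 1 = 237

By the generalised pigeonhole principle, to guarantee some box contains ≥ r objects we need more than (r − 1) · k objects total. Threshold: n = (r − 1) · k + 1. With r = 3 and k = 118: n = 2 · 118 + 1 = 236 + 1 = 237. For n = 236 = 2 · 118, we can put exactly 2 objects in every box, avoiding 3 in any single one — so 237 is tight.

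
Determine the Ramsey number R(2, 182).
R(2, 182) = 182

R(2, k) = k for all k ≥ 2: in a 2-colouring of K_k, either some edge is red (a red K_2) or all edges are blue (a blue K_k). And K_{181} coloured all-blue has no blue K_182, so R(2, 182) > 181. Hence R(2, 182) = 182.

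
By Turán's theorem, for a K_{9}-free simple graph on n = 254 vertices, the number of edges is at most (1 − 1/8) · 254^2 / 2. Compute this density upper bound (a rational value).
Turán density bound = (7/8) · 254^2/2 = 112903/4 ≈ 28225.75

Turán's theorem: ex(n, K_{r+1}) is achieved by the complete r-partite Turán graph T(n, r) with parts as balanced as possible, and is at most (1 − 1/r) · n^2/2. For r = 8, n = 254: the density bound is (7/8) · 64516/2 = 112903/4 ≈ 28225.75. The integer-valued extremum is e(T(254, 8)) = 28225, which is strictly less than the density bound 112903/4 since 8 ∤ 254 (the parts of T(254, 8) cannot all be equal).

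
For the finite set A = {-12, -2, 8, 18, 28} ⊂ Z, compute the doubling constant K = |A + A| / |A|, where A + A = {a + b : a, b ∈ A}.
K = |A + A| / |A| = 9/5

Enumerate A + A = {a + b : a, b ∈ A}. With |A| = 5, there are |A|^2 = 25 ordered sum pairs; collecting distinct values, A + A = {-24, -14, -4, 6, 16, 26, 36, 46, 56}, so |A + A| = 9. Thus K = 9/5. Here |A + A| = 2|A| − 1 = 9, the minimum possible — so K = 9/5 is minimal, which holds iff A is an arithmetic progression.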